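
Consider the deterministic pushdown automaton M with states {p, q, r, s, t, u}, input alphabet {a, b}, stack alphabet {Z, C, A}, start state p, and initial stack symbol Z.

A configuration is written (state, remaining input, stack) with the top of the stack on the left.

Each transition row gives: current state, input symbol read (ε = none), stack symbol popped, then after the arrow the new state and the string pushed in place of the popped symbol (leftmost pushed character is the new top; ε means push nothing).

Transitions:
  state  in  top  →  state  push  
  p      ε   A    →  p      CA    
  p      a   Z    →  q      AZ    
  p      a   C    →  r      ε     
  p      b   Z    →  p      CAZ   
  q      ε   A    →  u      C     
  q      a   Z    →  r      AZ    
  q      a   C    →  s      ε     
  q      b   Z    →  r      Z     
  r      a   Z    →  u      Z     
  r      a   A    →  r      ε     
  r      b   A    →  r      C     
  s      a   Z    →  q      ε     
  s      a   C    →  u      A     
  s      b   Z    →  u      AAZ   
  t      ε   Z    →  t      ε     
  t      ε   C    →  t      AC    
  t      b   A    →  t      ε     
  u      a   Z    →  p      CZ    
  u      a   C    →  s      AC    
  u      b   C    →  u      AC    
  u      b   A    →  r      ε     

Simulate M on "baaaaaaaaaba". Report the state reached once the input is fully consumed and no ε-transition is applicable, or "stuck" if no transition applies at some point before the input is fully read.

stuck

(p, baaaaaaaaaba, Z)
  read b, top Z: go to p, push CAZ → (p, aaaaaaaaaba, CAZ)
  read a, top C: go to r, push ε → (r, aaaaaaaaba, AZ)
  read a, top A: go to r, push ε → (r, aaaaaaaba, Z)
  read a, top Z: go to u, push Z → (u, aaaaaaba, Z)
  read a, top Z: go to p, push CZ → (p, aaaaaba, CZ)
  read a, top C: go to r, push ε → (r, aaaaba, Z)
  read a, top Z: go to u, push Z → (u, aaaba, Z)
  read a, top Z: go to p, push CZ → (p, aaba, CZ)
  read a, top C: go to r, push ε → (r, aba, Z)
  read a, top Z: go to u, push Z → (u, ba, Z)
No transition for (u, b, top Z); M blocks with input ba remaining.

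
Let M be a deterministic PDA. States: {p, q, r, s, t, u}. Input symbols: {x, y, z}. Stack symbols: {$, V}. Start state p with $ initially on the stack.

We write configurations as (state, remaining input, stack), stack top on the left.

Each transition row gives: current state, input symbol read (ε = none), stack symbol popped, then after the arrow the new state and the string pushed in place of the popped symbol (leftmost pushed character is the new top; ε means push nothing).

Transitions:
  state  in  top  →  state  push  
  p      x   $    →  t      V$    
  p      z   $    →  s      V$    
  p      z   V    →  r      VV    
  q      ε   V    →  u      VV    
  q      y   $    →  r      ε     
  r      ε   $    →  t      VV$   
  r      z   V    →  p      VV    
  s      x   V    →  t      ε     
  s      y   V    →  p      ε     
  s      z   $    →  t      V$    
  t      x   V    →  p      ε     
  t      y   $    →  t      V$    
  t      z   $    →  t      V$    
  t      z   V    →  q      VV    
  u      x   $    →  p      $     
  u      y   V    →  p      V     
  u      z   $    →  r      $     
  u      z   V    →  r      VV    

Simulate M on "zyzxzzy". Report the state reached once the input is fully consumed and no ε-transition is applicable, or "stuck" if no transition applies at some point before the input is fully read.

p

(p, zyzxzzy, $)
  read z, top $: go to s, push V$ → (s, yzxzzy, V$)
  read y, top V: go to p, push ε → (p, zxzzy, $)
  read z, top $: go to s, push V$ → (s, xzzy, V$)
  read x, top V: go to t, push ε → (t, zzy, $)
  read z, top $: go to t, push V$ → (t, zy, V$)
  read z, top V: go to q, push VV → (q, y, VV$)
  ε-move, top V: go to u, push VV → (u, y, VVV$)
  read y, top V: go to p, push V → (p, ε, VVV$)
All input consumed; M is in state p.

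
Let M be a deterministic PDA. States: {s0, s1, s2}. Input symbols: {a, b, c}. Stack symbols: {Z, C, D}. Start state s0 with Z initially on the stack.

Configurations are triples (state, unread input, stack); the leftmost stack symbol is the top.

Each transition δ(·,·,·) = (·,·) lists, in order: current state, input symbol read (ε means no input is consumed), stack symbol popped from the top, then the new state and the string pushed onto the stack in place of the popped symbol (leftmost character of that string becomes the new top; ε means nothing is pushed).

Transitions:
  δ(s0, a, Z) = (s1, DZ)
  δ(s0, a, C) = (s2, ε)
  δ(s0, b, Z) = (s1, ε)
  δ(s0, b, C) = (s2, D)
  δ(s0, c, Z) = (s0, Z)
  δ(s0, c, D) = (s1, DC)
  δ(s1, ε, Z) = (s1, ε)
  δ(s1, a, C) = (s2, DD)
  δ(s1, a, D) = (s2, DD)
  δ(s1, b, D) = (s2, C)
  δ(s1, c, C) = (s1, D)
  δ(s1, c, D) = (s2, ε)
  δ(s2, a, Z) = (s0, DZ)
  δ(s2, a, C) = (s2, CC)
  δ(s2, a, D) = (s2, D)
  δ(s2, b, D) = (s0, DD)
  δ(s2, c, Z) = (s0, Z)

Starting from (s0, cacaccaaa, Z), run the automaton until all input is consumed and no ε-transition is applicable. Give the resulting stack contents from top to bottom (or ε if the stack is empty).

CCCCZ

(s0, cacaccaaa, Z)
  read c, top Z: go to s0, push Z → (s0, acaccaaa, Z)
  read a, top Z: go to s1, push DZ → (s1, caccaaa, DZ)
  read c, top D: go to s2, push ε → (s2, accaaa, Z)
  read a, top Z: go to s0, push DZ → (s0, ccaaa, DZ)
  read c, top D: go to s1, push DC → (s1, caaa, DCZ)
  read c, top D: go to s2, push ε → (s2, aaa, CZ)
  read a, top C: go to s2, push CC → (s2, aa, CCZ)
  read a, top C: go to s2, push CC → (s2, a, CCCZ)
  read a, top C: go to s2, push CC → (s2, ε, CCCCZ)
All input consumed in state s2 with stack CCCCZ.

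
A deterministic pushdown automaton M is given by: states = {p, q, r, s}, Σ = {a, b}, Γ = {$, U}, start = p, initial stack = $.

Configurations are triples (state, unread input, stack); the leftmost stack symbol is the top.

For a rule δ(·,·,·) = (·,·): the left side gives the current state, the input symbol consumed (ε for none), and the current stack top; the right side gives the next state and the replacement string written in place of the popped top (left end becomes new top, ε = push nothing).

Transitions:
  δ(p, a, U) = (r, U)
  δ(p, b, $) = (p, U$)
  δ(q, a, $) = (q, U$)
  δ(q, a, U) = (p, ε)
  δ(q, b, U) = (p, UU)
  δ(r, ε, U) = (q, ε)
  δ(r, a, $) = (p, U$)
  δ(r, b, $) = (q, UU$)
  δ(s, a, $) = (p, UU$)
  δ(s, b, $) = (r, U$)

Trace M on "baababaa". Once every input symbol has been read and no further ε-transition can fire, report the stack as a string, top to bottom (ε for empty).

$

(p, baababaa, $)
  read b, top $: go to p, push U$ → (p, aababaa, U$)
  read a, top U: go to r, push U → (r, ababaa, U$)
  ε-move, top U: go to q, push ε → (q, ababaa, $)
  read a, top $: go to q, push U$ → (q, babaa, U$)
  read b, top U: go to p, push UU → (p, abaa, UU$)
  read a, top U: go to r, push U → (r, baa, UU$)
  ε-move, top U: go to q, push ε → (q, baa, U$)
  read b, top U: go to p, push UU → (p, aa, UU$)
  read a, top U: go to r, push U → (r, a, UU$)
  ε-move, top U: go to q, push ε → (q, a, U$)
  read a, top U: go to p, push ε → (p, ε, $)
All input consumed in state p with stack $.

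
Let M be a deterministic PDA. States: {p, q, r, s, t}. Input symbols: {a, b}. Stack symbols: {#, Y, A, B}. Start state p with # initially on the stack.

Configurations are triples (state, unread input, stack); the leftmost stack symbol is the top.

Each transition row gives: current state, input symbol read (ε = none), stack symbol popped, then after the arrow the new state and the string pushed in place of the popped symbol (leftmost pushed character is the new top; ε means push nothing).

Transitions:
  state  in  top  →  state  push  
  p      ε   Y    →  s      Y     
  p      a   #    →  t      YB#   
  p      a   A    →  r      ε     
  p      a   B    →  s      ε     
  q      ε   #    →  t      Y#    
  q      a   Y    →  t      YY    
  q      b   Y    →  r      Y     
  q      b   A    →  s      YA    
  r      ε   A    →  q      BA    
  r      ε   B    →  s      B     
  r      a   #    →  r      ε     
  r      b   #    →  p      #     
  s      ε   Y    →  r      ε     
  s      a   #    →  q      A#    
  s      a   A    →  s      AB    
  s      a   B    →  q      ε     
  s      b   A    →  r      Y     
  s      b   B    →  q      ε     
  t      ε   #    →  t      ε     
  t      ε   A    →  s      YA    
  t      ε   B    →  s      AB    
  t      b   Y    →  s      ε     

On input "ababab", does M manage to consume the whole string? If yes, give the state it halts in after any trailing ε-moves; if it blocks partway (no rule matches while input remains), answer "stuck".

(p, ababab, #)
  read a, top #: go to t, push YB# → (t, babab, YB#)
  read b, top Y: go to s, push ε → (s, abab, B#)
  read a, top B: go to q, push ε → (q, bab, #)
  ε-move, top #: go to t, push Y# → (t, bab, Y#)
  read b, top Y: go to s, push ε → (s, ab, #)
  read a, top #: go to q, push A# → (q, b, A#)
  read b, top A: go to s, push YA → (s, ε, YA#)
  ε-move, top Y: go to r, push ε → (r, ε, A#)
  ε-move, top A: go to q, push BA → (q, ε, BA#)
All input consumed; M is in state q.

q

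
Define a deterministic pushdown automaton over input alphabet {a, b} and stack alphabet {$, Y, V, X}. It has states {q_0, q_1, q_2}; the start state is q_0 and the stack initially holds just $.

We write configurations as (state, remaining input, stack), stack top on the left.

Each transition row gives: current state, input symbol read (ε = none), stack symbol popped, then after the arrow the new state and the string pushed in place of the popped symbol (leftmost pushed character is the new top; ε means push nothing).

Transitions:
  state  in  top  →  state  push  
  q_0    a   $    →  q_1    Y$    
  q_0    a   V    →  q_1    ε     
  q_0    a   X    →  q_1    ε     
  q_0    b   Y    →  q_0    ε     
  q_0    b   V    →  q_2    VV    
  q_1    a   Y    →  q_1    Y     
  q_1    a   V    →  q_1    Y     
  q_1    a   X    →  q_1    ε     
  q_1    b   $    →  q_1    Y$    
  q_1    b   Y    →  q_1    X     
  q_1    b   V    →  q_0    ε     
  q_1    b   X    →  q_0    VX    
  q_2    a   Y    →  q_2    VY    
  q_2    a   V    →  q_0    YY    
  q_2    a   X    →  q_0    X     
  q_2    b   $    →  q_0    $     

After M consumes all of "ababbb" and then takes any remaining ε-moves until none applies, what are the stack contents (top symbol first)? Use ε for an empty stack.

VX$

(q_0, ababbb, $)
  read a, top $: go to q_1, push Y$ → (q_1, babbb, Y$)
  read b, top Y: go to q_1, push X → (q_1, abbb, X$)
  read a, top X: go to q_1, push ε → (q_1, bbb, $)
  read b, top $: go to q_1, push Y$ → (q_1, bb, Y$)
  read b, top Y: go to q_1, push X → (q_1, b, X$)
  read b, top X: go to q_0, push VX → (q_0, ε, VX$)
All input consumed in state q_0 with stack VX$.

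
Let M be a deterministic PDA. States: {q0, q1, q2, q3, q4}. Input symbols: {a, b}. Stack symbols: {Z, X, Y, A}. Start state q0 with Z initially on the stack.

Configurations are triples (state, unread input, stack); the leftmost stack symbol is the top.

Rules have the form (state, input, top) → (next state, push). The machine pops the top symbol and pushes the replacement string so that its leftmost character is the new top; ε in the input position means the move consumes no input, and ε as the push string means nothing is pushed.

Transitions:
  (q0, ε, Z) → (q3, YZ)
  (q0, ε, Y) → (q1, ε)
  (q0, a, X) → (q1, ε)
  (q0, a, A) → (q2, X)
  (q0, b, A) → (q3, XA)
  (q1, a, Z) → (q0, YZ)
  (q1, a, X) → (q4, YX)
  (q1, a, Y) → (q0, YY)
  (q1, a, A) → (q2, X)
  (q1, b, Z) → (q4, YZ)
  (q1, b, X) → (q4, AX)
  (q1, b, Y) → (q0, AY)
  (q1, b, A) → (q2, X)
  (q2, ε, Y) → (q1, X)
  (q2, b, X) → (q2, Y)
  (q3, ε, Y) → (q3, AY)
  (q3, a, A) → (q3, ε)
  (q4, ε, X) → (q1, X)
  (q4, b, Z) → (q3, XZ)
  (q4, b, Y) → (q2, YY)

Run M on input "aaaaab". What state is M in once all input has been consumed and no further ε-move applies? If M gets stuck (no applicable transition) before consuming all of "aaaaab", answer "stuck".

(q0, aaaaab, Z)
  ε-move, top Z: go to q3, push YZ → (q3, aaaaab, YZ)
  ε-move, top Y: go to q3, push AY → (q3, aaaaab, AYZ)
  read a, top A: go to q3, push ε → (q3, aaaab, YZ)
  ε-move, top Y: go to q3, push AY → (q3, aaaab, AYZ)
  read a, top A: go to q3, push ε → (q3, aaab, YZ)
  ε-move, top Y: go to q3, push AY → (q3, aaab, AYZ)
  read a, top A: go to q3, push ε → (q3, aab, YZ)
  ε-move, top Y: go to q3, push AY → (q3, aab, AYZ)
  read a, top A: go to q3, push ε → (q3, ab, YZ)
  ε-move, top Y: go to q3, push AY → (q3, ab, AYZ)
  read a, top A: go to q3, push ε → (q3, b, YZ)
  ε-move, top Y: go to q3, push AY → (q3, b, AYZ)
No transition for (q3, b, top A); M blocks with input b remaining.

stuck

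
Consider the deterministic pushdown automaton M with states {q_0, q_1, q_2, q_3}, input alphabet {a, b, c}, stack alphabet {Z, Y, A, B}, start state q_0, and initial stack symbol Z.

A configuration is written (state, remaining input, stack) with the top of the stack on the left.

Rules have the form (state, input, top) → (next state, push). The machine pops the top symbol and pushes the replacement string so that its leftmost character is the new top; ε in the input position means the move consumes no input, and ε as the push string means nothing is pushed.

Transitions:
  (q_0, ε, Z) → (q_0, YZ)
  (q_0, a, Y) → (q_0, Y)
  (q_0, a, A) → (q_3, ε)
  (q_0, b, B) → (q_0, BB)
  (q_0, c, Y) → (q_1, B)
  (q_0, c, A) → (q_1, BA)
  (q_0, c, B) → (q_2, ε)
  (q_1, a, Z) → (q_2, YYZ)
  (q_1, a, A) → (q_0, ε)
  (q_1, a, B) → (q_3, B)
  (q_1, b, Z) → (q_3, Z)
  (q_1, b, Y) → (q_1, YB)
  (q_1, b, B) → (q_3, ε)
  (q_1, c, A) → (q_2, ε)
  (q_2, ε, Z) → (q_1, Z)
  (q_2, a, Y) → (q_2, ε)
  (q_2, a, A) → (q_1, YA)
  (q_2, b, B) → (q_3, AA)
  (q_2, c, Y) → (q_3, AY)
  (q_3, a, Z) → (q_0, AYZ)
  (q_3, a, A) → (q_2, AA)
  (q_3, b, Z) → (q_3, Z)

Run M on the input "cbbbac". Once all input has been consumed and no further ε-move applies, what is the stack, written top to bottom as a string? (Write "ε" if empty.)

(q_0, cbbbac, Z) ⊢ (q_0, cbbbac, YZ) ⊢ (q_1, bbbac, BZ) ⊢ (q_3, bbac, Z) ⊢ (q_3, bac, Z) ⊢ (q_3, ac, Z) ⊢ (q_0, c, AYZ) ⊢ (q_1, ε, BAYZ)
All input consumed in state q_1 with stack BAYZ.

BAYZ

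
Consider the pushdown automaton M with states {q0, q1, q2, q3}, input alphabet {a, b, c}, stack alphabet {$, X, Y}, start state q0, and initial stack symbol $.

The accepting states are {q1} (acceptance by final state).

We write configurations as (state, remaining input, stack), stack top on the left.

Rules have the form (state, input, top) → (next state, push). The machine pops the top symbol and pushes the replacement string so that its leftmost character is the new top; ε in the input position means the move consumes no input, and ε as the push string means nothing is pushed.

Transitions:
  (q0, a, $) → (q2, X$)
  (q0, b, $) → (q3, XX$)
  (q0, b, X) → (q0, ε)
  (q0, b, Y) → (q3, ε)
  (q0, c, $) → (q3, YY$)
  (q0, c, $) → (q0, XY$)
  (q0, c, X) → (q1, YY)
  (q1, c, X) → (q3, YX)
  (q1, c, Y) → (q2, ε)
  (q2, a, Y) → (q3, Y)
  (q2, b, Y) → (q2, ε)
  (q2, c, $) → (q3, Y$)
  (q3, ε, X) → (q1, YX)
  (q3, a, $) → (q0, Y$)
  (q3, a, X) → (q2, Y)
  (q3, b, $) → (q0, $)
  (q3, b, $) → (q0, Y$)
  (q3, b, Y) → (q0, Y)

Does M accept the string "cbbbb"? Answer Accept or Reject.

One accepting computation: (q0, cbbbb, $) ⊢ (q0, bbbb, XY$) ⊢ (q0, bbb, Y$) ⊢ (q3, bb, $) ⊢ (q0, b, $) ⊢ (q3, ε, XX$) ⊢ (q1, ε, YXX$)
All input consumed and state q1 ∈ F.

Accept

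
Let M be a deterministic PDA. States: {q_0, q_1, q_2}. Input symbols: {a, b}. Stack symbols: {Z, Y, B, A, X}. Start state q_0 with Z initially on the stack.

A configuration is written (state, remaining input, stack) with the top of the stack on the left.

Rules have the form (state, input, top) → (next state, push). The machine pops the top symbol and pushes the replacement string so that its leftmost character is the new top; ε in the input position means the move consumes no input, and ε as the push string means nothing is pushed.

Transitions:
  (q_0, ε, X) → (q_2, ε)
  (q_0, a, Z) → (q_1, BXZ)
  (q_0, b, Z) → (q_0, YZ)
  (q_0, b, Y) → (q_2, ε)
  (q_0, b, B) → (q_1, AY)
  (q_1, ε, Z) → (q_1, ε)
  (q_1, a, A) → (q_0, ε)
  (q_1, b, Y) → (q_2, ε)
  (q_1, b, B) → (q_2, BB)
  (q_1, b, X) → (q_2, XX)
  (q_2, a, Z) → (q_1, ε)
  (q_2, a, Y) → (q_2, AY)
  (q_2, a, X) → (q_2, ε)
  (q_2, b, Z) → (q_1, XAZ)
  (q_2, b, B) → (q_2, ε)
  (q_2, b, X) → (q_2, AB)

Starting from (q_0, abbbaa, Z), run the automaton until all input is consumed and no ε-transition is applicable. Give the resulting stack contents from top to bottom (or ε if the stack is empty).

(q_0, abbbaa, Z)
  read a, top Z: go to q_1, push BXZ → (q_1, bbbaa, BXZ)
  read b, top B: go to q_2, push BB → (q_2, bbaa, BBXZ)
  read b, top B: go to q_2, push ε → (q_2, baa, BXZ)
  read b, top B: go to q_2, push ε → (q_2, aa, XZ)
  read a, top X: go to q_2, push ε → (q_2, a, Z)
  read a, top Z: go to q_1, push ε → (q_1, ε, ε)
All input consumed in state q_1 with stack ε.

ε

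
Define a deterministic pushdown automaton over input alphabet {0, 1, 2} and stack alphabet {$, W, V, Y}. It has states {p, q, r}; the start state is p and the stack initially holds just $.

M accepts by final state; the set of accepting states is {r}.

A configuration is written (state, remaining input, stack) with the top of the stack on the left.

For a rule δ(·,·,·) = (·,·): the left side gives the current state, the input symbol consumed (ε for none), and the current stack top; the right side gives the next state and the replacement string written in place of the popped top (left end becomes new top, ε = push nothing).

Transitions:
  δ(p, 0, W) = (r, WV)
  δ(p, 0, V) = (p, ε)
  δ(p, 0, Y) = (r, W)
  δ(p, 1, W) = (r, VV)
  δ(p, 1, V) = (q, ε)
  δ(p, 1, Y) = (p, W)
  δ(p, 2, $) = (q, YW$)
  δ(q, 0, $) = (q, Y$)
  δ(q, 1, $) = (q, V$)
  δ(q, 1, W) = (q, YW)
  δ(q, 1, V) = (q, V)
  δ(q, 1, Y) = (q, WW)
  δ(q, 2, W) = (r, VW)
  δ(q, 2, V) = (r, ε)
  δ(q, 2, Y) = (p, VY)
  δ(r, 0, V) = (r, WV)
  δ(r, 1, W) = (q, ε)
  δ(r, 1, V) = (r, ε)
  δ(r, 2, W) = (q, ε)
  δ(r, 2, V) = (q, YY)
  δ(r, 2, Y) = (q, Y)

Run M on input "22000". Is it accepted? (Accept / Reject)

(p, 22000, $) ⊢ (q, 2000, YW$) ⊢ (p, 000, VYW$) ⊢ (p, 00, YW$) ⊢ (r, 0, WW$)
No transition applies at (r, 0, WW$); input not fully consumed.

Reject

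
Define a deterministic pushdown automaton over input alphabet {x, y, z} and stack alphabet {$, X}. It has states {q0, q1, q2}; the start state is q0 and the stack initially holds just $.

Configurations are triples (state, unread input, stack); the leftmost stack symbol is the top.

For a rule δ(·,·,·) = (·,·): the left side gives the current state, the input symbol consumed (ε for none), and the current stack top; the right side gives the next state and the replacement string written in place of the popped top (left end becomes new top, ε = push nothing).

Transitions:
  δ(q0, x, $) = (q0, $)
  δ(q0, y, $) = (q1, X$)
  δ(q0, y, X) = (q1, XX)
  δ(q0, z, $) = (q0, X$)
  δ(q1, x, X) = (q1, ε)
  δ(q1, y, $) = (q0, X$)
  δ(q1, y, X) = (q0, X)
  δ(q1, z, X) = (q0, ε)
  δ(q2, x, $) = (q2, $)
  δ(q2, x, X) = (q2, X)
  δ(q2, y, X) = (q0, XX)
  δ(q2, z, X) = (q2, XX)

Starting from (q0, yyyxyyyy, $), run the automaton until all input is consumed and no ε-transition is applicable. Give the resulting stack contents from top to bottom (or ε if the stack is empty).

(q0, yyyxyyyy, $)
  read y, top $: go to q1, push X$ → (q1, yyxyyyy, X$)
  read y, top X: go to q0, push X → (q0, yxyyyy, X$)
  read y, top X: go to q1, push XX → (q1, xyyyy, XX$)
  read x, top X: go to q1, push ε → (q1, yyyy, X$)
  read y, top X: go to q0, push X → (q0, yyy, X$)
  read y, top X: go to q1, push XX → (q1, yy, XX$)
  read y, top X: go to q0, push X → (q0, y, XX$)
  read y, top X: go to q1, push XX → (q1, ε, XXX$)
All input consumed in state q1 with stack XXX$.

XXX$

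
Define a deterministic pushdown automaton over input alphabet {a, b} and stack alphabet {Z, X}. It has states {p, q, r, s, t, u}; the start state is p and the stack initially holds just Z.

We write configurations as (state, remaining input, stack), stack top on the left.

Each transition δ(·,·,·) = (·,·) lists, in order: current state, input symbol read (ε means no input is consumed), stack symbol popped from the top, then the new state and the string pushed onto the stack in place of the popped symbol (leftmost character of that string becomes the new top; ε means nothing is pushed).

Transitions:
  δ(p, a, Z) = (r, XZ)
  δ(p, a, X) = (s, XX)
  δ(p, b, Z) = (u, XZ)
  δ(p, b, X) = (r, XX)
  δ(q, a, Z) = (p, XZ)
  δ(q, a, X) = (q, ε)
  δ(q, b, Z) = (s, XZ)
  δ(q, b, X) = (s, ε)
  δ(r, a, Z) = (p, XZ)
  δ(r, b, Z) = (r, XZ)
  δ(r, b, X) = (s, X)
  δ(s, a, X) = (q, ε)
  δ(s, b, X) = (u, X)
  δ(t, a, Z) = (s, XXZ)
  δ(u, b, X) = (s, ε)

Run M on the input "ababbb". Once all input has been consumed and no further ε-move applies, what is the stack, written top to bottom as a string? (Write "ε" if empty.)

(p, ababbb, Z)
  read a, top Z: go to r, push XZ → (r, babbb, XZ)
  read b, top X: go to s, push X → (s, abbb, XZ)
  read a, top X: go to q, push ε → (q, bbb, Z)
  read b, top Z: go to s, push XZ → (s, bb, XZ)
  read b, top X: go to u, push X → (u, b, XZ)
  read b, top X: go to s, push ε → (s, ε, Z)
All input consumed in state s with stack Z.

Z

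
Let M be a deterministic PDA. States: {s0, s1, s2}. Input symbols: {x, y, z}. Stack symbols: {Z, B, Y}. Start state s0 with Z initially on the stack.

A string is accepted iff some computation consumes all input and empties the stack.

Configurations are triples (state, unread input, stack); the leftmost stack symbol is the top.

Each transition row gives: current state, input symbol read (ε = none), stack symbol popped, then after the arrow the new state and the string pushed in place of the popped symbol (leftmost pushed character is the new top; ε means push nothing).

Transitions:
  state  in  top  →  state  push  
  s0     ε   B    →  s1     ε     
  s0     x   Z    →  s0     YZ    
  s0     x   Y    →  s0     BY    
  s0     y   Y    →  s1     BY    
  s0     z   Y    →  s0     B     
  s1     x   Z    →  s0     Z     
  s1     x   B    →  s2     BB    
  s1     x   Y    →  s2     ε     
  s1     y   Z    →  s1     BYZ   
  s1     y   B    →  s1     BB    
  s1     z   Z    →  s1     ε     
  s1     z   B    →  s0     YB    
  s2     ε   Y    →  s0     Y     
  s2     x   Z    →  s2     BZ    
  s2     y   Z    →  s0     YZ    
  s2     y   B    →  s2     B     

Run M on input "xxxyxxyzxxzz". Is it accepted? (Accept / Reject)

(s0, xxxyxxyzxxzz, Z)
  read x, top Z: go to s0, push YZ → (s0, xxyxxyzxxzz, YZ)
  read x, top Y: go to s0, push BY → (s0, xyxxyzxxzz, BYZ)
  ε-move, top B: go to s1, push ε → (s1, xyxxyzxxzz, YZ)
  read x, top Y: go to s2, push ε → (s2, yxxyzxxzz, Z)
  read y, top Z: go to s0, push YZ → (s0, xxyzxxzz, YZ)
  read x, top Y: go to s0, push BY → (s0, xyzxxzz, BYZ)
  ε-move, top B: go to s1, push ε → (s1, xyzxxzz, YZ)
  read x, top Y: go to s2, push ε → (s2, yzxxzz, Z)
  read y, top Z: go to s0, push YZ → (s0, zxxzz, YZ)
  read z, top Y: go to s0, push B → (s0, xxzz, BZ)
  ε-move, top B: go to s1, push ε → (s1, xxzz, Z)
  read x, top Z: go to s0, push Z → (s0, xzz, Z)
  read x, top Z: go to s0, push YZ → (s0, zz, YZ)
  read z, top Y: go to s0, push B → (s0, z, BZ)
  ε-move, top B: go to s1, push ε → (s1, z, Z)
  read z, top Z: go to s1, push ε → (s1, ε, ε)
All input consumed and the stack is empty.

Accept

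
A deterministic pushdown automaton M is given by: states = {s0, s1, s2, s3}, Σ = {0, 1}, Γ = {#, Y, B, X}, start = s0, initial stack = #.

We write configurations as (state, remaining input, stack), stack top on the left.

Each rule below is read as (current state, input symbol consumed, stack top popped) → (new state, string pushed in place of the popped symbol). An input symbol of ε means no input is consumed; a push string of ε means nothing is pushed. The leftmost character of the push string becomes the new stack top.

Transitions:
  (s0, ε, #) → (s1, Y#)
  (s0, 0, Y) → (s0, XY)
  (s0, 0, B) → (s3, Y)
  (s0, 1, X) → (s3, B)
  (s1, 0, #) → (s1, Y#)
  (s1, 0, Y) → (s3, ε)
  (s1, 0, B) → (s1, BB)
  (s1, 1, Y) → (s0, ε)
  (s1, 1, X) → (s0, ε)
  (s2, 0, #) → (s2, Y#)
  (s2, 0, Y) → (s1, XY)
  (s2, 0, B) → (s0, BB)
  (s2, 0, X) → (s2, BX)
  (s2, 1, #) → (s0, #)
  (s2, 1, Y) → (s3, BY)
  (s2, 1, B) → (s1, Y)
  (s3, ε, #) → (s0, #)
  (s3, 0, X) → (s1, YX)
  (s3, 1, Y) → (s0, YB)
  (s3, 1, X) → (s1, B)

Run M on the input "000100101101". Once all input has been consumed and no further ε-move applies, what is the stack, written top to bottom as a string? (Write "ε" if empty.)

Y#

(s0, 000100101101, #) ⊢ (s1, 000100101101, Y#) ⊢ (s3, 00100101101, #) ⊢ (s0, 00100101101, #) ⊢ (s1, 00100101101, Y#) ⊢ (s3, 0100101101, #) ⊢ (s0, 0100101101, #) ⊢ (s1, 0100101101, Y#) ⊢ (s3, 100101101, #) ⊢ (s0, 100101101, #) ⊢ (s1, 100101101, Y#) ⊢ (s0, 00101101, #) ⊢ (s1, 00101101, Y#) ⊢ (s3, 0101101, #) ⊢ (s0, 0101101, #) ⊢ (s1, 0101101, Y#) ⊢ (s3, 101101, #) ⊢ (s0, 101101, #) ⊢ (s1, 101101, Y#) ⊢ (s0, 01101, #) ⊢ (s1, 01101, Y#) ⊢ (s3, 1101, #) ⊢ (s0, 1101, #) ⊢ (s1, 1101, Y#) ⊢ (s0, 101, #) ⊢ (s1, 101, Y#) ⊢ (s0, 01, #) ⊢ (s1, 01, Y#) ⊢ (s3, 1, #) ⊢ (s0, 1, #) ⊢ (s1, 1, Y#) ⊢ (s0, ε, #) ⊢ (s1, ε, Y#)
All input consumed in state s1 with stack Y#.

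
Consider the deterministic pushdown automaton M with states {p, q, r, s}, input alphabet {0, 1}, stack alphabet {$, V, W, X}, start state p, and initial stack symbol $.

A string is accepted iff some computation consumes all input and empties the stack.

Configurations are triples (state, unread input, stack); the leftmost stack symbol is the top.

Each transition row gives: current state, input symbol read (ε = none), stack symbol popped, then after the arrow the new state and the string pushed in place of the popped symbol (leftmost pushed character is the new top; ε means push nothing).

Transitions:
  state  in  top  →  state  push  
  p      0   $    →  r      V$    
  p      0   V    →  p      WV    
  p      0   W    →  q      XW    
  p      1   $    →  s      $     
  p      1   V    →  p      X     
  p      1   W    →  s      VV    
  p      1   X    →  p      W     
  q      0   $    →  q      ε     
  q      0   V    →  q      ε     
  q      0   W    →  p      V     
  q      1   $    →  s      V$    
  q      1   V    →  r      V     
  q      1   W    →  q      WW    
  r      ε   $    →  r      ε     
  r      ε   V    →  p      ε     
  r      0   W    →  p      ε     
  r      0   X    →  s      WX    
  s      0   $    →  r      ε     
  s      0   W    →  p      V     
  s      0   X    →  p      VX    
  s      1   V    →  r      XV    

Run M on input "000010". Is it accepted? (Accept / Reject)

Accept

(p, 000010, $)
  read 0, top $: go to r, push V$ → (r, 00010, V$)
  ε-move, top V: go to p, push ε → (p, 00010, $)
  read 0, top $: go to r, push V$ → (r, 0010, V$)
  ε-move, top V: go to p, push ε → (p, 0010, $)
  read 0, top $: go to r, push V$ → (r, 010, V$)
  ε-move, top V: go to p, push ε → (p, 010, $)
  read 0, top $: go to r, push V$ → (r, 10, V$)
  ε-move, top V: go to p, push ε → (p, 10, $)
  read 1, top $: go to s, push $ → (s, 0, $)
  read 0, top $: go to r, push ε → (r, ε, ε)
All input consumed and the stack is empty.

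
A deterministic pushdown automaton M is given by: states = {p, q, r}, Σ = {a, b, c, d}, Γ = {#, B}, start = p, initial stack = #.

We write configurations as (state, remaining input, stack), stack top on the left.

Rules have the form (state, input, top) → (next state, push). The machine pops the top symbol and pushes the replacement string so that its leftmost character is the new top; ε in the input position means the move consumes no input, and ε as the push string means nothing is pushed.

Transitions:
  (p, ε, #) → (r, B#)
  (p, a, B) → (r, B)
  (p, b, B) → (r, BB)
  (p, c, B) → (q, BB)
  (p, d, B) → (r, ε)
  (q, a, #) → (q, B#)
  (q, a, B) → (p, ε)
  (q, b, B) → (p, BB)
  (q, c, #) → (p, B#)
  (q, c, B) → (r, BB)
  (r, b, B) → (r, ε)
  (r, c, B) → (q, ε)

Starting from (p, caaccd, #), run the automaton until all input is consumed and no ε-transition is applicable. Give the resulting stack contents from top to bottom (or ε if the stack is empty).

(p, caaccd, #)
  ε-move, top #: go to r, push B# → (r, caaccd, B#)
  read c, top B: go to q, push ε → (q, aaccd, #)
  read a, top #: go to q, push B# → (q, accd, B#)
  read a, top B: go to p, push ε → (p, ccd, #)
  ε-move, top #: go to r, push B# → (r, ccd, B#)
  read c, top B: go to q, push ε → (q, cd, #)
  read c, top #: go to p, push B# → (p, d, B#)
  read d, top B: go to r, push ε → (r, ε, #)
All input consumed in state r with stack #.

#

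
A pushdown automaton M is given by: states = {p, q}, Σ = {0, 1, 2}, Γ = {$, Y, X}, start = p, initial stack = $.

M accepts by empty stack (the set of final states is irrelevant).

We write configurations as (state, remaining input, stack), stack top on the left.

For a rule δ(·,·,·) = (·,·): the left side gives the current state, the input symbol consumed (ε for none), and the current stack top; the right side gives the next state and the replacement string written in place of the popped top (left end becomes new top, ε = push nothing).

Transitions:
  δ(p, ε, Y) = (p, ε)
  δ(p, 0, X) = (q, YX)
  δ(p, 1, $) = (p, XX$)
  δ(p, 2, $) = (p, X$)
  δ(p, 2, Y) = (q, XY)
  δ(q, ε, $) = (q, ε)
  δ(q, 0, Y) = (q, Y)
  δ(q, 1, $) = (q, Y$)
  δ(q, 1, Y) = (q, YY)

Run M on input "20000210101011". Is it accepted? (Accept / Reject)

Reject

No computation consumes all input and empties the stack.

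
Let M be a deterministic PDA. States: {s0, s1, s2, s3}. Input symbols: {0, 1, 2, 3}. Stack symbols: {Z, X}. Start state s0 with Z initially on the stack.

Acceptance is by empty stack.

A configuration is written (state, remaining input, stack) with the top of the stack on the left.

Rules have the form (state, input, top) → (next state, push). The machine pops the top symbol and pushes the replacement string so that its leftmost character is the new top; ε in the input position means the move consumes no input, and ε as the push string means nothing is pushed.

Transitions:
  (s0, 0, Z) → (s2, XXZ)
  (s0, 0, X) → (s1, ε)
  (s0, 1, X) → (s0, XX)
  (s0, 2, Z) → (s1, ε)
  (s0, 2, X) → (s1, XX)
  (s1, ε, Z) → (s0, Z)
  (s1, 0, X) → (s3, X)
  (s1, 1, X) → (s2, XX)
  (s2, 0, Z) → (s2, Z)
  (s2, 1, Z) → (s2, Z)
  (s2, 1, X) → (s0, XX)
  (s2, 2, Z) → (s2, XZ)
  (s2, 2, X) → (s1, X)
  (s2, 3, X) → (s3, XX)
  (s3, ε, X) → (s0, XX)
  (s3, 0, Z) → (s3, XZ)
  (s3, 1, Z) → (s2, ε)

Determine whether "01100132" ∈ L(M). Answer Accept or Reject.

Reject

(s0, 01100132, Z) ⊢ (s2, 1100132, XXZ) ⊢ (s0, 100132, XXXZ) ⊢ (s0, 00132, XXXXZ) ⊢ (s1, 0132, XXXZ) ⊢ (s3, 132, XXXZ) ⊢ (s0, 132, XXXXZ) ⊢ (s0, 32, XXXXXZ)
No transition applies at (s0, 32, XXXXXZ); input not fully consumed.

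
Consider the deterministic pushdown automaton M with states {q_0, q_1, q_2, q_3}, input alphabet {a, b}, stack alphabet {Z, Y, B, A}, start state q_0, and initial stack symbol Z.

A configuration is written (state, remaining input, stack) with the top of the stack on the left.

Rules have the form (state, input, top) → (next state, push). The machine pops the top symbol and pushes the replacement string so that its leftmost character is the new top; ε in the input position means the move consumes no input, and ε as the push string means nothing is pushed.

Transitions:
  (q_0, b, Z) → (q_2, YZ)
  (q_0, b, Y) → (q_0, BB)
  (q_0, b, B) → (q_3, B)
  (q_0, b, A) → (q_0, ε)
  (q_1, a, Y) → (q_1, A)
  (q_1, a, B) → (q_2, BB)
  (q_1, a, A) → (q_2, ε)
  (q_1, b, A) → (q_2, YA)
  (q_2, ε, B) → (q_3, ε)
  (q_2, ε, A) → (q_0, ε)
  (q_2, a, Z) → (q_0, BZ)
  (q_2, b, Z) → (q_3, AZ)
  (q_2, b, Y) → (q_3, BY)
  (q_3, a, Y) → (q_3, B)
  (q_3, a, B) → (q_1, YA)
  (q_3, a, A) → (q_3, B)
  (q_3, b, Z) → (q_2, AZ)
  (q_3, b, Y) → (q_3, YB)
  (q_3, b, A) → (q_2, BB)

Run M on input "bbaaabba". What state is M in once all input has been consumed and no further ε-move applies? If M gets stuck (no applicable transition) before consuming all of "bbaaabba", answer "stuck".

(q_0, bbaaabba, Z)
  read b, top Z: go to q_2, push YZ → (q_2, baaabba, YZ)
  read b, top Y: go to q_3, push BY → (q_3, aaabba, BYZ)
  read a, top B: go to q_1, push YA → (q_1, aabba, YAYZ)
  read a, top Y: go to q_1, push A → (q_1, abba, AAYZ)
  read a, top A: go to q_2, push ε → (q_2, bba, AYZ)
  ε-move, top A: go to q_0, push ε → (q_0, bba, YZ)
  read b, top Y: go to q_0, push BB → (q_0, ba, BBZ)
  read b, top B: go to q_3, push B → (q_3, a, BBZ)
  read a, top B: go to q_1, push YA → (q_1, ε, YABZ)
All input consumed; M is in state q_1.

q_1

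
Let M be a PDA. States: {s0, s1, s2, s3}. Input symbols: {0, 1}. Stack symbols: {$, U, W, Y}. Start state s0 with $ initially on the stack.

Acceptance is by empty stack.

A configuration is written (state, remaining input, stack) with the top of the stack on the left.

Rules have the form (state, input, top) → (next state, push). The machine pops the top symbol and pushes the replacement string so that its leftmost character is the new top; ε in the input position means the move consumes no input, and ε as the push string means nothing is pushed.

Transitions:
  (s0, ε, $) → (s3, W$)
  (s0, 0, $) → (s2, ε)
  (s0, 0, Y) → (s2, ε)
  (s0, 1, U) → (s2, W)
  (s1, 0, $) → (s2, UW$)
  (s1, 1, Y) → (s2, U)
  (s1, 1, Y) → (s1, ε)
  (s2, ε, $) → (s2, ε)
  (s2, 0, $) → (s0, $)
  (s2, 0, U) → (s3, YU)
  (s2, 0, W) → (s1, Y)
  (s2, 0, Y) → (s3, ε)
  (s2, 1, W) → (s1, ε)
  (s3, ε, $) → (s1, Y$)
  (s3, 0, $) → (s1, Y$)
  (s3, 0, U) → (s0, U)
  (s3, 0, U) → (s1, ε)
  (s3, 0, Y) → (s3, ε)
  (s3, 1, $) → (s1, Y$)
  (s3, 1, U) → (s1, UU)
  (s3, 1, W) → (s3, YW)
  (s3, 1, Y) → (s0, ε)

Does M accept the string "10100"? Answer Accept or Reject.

No computation consumes all input and empties the stack.

Reject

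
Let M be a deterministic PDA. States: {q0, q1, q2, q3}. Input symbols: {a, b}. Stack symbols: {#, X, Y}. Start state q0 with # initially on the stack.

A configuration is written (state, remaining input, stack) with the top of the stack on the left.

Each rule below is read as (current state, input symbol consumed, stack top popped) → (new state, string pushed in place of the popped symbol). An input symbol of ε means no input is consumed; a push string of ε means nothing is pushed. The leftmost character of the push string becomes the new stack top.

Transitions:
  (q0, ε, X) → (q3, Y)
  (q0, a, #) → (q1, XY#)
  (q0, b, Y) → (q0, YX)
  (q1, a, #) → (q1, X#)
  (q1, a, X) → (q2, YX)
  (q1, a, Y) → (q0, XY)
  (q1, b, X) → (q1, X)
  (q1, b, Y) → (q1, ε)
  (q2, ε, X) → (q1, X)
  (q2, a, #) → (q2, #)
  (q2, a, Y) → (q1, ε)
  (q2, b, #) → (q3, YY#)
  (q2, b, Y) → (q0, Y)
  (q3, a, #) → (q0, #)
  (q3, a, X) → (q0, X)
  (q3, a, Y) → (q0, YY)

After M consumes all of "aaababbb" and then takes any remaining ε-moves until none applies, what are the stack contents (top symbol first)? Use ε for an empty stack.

YXXXY#

(q0, aaababbb, #) ⊢ (q1, aababbb, XY#) ⊢ (q2, ababbb, YXY#) ⊢ (q1, babbb, XY#) ⊢ (q1, abbb, XY#) ⊢ (q2, bbb, YXY#) ⊢ (q0, bb, YXY#) ⊢ (q0, b, YXXY#) ⊢ (q0, ε, YXXXY#)
All input consumed in state q0 with stack YXXXY#.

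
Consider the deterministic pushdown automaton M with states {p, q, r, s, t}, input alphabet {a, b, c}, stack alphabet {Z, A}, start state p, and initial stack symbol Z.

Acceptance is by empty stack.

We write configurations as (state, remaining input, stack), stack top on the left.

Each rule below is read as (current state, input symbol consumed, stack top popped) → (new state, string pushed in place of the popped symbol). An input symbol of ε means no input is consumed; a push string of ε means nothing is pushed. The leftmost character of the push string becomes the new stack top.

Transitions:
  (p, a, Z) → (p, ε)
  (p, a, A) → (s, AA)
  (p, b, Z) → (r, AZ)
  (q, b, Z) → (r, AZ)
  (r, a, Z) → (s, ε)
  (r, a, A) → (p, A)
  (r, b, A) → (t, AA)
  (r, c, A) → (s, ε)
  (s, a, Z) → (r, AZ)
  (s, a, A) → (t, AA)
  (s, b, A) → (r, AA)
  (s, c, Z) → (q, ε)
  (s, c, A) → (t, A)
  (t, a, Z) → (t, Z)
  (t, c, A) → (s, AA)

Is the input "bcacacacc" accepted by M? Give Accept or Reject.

(p, bcacacacc, Z)
  read b, top Z: go to r, push AZ → (r, cacacacc, AZ)
  read c, top A: go to s, push ε → (s, acacacc, Z)
  read a, top Z: go to r, push AZ → (r, cacacc, AZ)
  read c, top A: go to s, push ε → (s, acacc, Z)
  read a, top Z: go to r, push AZ → (r, cacc, AZ)
  read c, top A: go to s, push ε → (s, acc, Z)
  read a, top Z: go to r, push AZ → (r, cc, AZ)
  read c, top A: go to s, push ε → (s, c, Z)
  read c, top Z: go to q, push ε → (q, ε, ε)
All input consumed and the stack is empty.

Accept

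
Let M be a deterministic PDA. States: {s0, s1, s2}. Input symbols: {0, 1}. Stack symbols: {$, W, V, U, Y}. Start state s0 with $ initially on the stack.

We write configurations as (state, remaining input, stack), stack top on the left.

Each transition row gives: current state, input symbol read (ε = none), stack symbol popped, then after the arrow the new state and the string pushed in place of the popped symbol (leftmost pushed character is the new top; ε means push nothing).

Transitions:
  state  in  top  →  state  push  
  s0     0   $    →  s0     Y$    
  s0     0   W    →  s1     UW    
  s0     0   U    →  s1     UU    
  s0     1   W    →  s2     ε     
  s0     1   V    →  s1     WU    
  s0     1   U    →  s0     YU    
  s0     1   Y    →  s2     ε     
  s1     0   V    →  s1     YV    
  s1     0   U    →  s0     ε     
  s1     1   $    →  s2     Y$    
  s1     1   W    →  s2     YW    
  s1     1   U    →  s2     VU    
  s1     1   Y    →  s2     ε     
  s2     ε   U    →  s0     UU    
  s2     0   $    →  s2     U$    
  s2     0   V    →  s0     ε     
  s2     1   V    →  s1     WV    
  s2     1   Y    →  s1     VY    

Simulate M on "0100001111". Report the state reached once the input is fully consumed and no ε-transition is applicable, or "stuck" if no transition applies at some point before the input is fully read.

(s0, 0100001111, $)
  read 0, top $: go to s0, push Y$ → (s0, 100001111, Y$)
  read 1, top Y: go to s2, push ε → (s2, 00001111, $)
  read 0, top $: go to s2, push U$ → (s2, 0001111, U$)
  ε-move, top U: go to s0, push UU → (s0, 0001111, UU$)
  read 0, top U: go to s1, push UU → (s1, 001111, UUU$)
  read 0, top U: go to s0, push ε → (s0, 01111, UU$)
  read 0, top U: go to s1, push UU → (s1, 1111, UUU$)
  read 1, top U: go to s2, push VU → (s2, 111, VUUU$)
  read 1, top V: go to s1, push WV → (s1, 11, WVUUU$)
  read 1, top W: go to s2, push YW → (s2, 1, YWVUUU$)
  read 1, top Y: go to s1, push VY → (s1, ε, VYWVUUU$)
All input consumed; M is in state s1.

s1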